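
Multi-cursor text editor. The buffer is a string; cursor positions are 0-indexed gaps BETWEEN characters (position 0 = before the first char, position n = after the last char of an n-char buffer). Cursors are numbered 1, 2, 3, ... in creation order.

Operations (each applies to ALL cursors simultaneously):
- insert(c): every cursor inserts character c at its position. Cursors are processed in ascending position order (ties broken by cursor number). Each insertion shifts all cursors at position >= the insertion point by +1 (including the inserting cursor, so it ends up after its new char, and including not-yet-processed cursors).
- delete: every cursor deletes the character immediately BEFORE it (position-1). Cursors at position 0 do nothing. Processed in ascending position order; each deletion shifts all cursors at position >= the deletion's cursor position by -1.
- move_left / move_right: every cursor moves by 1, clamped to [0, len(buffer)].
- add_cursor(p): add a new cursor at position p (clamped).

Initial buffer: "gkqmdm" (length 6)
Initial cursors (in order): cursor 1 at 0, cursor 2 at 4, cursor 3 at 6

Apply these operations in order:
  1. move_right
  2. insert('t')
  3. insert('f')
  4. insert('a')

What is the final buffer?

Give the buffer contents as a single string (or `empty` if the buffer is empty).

After op 1 (move_right): buffer="gkqmdm" (len 6), cursors c1@1 c2@5 c3@6, authorship ......
After op 2 (insert('t')): buffer="gtkqmdtmt" (len 9), cursors c1@2 c2@7 c3@9, authorship .1....2.3
After op 3 (insert('f')): buffer="gtfkqmdtfmtf" (len 12), cursors c1@3 c2@9 c3@12, authorship .11....22.33
After op 4 (insert('a')): buffer="gtfakqmdtfamtfa" (len 15), cursors c1@4 c2@11 c3@15, authorship .111....222.333

Answer: gtfakqmdtfamtfa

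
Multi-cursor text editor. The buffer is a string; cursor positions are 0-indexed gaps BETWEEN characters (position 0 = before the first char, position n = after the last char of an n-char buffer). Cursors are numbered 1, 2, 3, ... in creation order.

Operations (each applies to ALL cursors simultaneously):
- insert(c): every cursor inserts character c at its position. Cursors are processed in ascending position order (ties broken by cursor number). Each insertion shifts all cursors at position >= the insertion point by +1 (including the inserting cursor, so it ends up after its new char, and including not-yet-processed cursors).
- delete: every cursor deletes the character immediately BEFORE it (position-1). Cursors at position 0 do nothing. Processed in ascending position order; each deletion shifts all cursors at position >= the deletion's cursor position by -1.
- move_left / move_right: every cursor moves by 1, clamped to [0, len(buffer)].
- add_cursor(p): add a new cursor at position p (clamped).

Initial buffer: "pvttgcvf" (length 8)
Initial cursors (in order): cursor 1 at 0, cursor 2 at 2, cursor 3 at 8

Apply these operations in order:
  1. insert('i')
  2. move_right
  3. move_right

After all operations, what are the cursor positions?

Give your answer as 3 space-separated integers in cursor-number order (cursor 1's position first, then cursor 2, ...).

Answer: 3 6 11

Derivation:
After op 1 (insert('i')): buffer="ipvittgcvfi" (len 11), cursors c1@1 c2@4 c3@11, authorship 1..2......3
After op 2 (move_right): buffer="ipvittgcvfi" (len 11), cursors c1@2 c2@5 c3@11, authorship 1..2......3
After op 3 (move_right): buffer="ipvittgcvfi" (len 11), cursors c1@3 c2@6 c3@11, authorship 1..2......3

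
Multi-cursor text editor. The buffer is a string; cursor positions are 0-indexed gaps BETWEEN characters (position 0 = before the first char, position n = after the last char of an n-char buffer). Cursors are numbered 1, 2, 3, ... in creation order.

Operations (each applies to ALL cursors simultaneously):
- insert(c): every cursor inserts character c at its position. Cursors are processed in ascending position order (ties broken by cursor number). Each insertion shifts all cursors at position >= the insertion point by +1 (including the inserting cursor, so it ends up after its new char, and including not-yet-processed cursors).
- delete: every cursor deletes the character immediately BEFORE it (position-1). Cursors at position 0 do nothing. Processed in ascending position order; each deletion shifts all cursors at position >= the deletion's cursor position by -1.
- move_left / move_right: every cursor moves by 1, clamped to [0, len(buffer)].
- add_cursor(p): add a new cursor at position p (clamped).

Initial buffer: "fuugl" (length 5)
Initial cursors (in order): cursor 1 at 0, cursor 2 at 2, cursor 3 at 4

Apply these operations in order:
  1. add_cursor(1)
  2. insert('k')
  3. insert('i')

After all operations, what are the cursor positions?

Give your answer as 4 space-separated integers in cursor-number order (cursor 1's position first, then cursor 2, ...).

After op 1 (add_cursor(1)): buffer="fuugl" (len 5), cursors c1@0 c4@1 c2@2 c3@4, authorship .....
After op 2 (insert('k')): buffer="kfkukugkl" (len 9), cursors c1@1 c4@3 c2@5 c3@8, authorship 1.4.2..3.
After op 3 (insert('i')): buffer="kifkiukiugkil" (len 13), cursors c1@2 c4@5 c2@8 c3@12, authorship 11.44.22..33.

Answer: 2 8 12 5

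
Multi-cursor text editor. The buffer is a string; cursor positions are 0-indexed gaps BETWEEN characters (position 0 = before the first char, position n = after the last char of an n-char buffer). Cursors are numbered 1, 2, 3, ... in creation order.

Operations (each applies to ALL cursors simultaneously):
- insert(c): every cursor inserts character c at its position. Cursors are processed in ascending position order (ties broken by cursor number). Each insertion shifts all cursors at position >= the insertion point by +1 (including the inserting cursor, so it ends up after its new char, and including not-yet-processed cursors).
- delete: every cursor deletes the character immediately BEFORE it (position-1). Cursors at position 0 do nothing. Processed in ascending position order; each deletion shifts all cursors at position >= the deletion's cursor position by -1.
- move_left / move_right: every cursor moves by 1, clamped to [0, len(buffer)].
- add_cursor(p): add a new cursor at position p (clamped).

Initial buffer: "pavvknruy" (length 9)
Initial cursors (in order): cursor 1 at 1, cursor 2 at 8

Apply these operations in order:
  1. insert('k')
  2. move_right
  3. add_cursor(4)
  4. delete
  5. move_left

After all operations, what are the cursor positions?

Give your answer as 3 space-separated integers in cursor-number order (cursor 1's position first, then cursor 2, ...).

After op 1 (insert('k')): buffer="pkavvknruky" (len 11), cursors c1@2 c2@10, authorship .1.......2.
After op 2 (move_right): buffer="pkavvknruky" (len 11), cursors c1@3 c2@11, authorship .1.......2.
After op 3 (add_cursor(4)): buffer="pkavvknruky" (len 11), cursors c1@3 c3@4 c2@11, authorship .1.......2.
After op 4 (delete): buffer="pkvknruk" (len 8), cursors c1@2 c3@2 c2@8, authorship .1.....2
After op 5 (move_left): buffer="pkvknruk" (len 8), cursors c1@1 c3@1 c2@7, authorship .1.....2

Answer: 1 7 1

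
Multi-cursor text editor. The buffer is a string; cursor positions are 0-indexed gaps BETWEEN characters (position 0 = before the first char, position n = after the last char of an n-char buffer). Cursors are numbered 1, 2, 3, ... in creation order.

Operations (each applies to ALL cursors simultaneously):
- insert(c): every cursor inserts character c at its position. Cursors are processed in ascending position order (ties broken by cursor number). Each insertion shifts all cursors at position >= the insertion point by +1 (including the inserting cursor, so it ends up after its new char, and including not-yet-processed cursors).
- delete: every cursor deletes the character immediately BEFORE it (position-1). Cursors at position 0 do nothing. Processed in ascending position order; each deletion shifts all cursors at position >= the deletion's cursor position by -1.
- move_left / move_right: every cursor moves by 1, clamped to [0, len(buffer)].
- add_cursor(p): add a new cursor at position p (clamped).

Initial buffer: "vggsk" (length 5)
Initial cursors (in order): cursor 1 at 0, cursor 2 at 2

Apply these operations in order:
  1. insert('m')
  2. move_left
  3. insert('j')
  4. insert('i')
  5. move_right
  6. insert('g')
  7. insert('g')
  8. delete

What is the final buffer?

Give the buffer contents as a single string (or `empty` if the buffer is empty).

Answer: jimgvgjimggsk

Derivation:
After op 1 (insert('m')): buffer="mvgmgsk" (len 7), cursors c1@1 c2@4, authorship 1..2...
After op 2 (move_left): buffer="mvgmgsk" (len 7), cursors c1@0 c2@3, authorship 1..2...
After op 3 (insert('j')): buffer="jmvgjmgsk" (len 9), cursors c1@1 c2@5, authorship 11..22...
After op 4 (insert('i')): buffer="jimvgjimgsk" (len 11), cursors c1@2 c2@7, authorship 111..222...
After op 5 (move_right): buffer="jimvgjimgsk" (len 11), cursors c1@3 c2@8, authorship 111..222...
After op 6 (insert('g')): buffer="jimgvgjimggsk" (len 13), cursors c1@4 c2@10, authorship 1111..2222...
After op 7 (insert('g')): buffer="jimggvgjimgggsk" (len 15), cursors c1@5 c2@12, authorship 11111..22222...
After op 8 (delete): buffer="jimgvgjimggsk" (len 13), cursors c1@4 c2@10, authorship 1111..2222...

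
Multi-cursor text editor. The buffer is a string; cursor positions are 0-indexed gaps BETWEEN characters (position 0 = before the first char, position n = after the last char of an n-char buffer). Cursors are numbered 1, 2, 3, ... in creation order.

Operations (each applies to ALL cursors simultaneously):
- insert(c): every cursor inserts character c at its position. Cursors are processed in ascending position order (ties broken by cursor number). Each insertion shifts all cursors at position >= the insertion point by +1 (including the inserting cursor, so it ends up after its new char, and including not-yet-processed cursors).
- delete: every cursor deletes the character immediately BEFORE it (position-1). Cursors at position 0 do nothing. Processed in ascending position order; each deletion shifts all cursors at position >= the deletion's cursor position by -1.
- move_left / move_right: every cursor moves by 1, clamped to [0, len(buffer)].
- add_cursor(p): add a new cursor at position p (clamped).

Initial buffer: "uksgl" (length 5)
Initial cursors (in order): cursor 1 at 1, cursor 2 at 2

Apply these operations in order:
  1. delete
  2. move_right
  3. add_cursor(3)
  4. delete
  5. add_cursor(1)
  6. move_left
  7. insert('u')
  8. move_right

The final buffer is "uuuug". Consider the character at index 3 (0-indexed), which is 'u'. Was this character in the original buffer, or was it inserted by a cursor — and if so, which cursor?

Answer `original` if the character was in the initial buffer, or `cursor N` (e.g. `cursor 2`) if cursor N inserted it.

Answer: cursor 4

Derivation:
After op 1 (delete): buffer="sgl" (len 3), cursors c1@0 c2@0, authorship ...
After op 2 (move_right): buffer="sgl" (len 3), cursors c1@1 c2@1, authorship ...
After op 3 (add_cursor(3)): buffer="sgl" (len 3), cursors c1@1 c2@1 c3@3, authorship ...
After op 4 (delete): buffer="g" (len 1), cursors c1@0 c2@0 c3@1, authorship .
After op 5 (add_cursor(1)): buffer="g" (len 1), cursors c1@0 c2@0 c3@1 c4@1, authorship .
After op 6 (move_left): buffer="g" (len 1), cursors c1@0 c2@0 c3@0 c4@0, authorship .
After op 7 (insert('u')): buffer="uuuug" (len 5), cursors c1@4 c2@4 c3@4 c4@4, authorship 1234.
After op 8 (move_right): buffer="uuuug" (len 5), cursors c1@5 c2@5 c3@5 c4@5, authorship 1234.
Authorship (.=original, N=cursor N): 1 2 3 4 .
Index 3: author = 4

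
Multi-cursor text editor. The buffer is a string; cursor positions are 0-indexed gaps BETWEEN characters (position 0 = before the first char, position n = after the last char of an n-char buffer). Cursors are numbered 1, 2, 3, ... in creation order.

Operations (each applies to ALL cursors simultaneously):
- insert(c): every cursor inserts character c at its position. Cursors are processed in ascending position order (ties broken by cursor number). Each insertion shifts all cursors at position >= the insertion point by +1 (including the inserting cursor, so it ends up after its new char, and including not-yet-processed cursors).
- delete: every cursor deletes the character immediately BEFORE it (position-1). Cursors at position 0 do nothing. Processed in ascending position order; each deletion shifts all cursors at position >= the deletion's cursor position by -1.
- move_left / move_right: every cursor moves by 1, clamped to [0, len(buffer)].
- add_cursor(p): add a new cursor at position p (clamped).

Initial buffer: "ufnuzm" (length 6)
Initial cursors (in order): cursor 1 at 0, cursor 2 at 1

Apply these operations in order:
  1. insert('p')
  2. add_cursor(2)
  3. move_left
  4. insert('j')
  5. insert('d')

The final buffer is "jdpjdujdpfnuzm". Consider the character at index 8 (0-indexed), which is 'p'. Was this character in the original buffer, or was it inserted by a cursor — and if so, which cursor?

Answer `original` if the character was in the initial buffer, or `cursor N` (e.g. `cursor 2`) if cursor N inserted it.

Answer: cursor 2

Derivation:
After op 1 (insert('p')): buffer="pupfnuzm" (len 8), cursors c1@1 c2@3, authorship 1.2.....
After op 2 (add_cursor(2)): buffer="pupfnuzm" (len 8), cursors c1@1 c3@2 c2@3, authorship 1.2.....
After op 3 (move_left): buffer="pupfnuzm" (len 8), cursors c1@0 c3@1 c2@2, authorship 1.2.....
After op 4 (insert('j')): buffer="jpjujpfnuzm" (len 11), cursors c1@1 c3@3 c2@5, authorship 113.22.....
After op 5 (insert('d')): buffer="jdpjdujdpfnuzm" (len 14), cursors c1@2 c3@5 c2@8, authorship 11133.222.....
Authorship (.=original, N=cursor N): 1 1 1 3 3 . 2 2 2 . . . . .
Index 8: author = 2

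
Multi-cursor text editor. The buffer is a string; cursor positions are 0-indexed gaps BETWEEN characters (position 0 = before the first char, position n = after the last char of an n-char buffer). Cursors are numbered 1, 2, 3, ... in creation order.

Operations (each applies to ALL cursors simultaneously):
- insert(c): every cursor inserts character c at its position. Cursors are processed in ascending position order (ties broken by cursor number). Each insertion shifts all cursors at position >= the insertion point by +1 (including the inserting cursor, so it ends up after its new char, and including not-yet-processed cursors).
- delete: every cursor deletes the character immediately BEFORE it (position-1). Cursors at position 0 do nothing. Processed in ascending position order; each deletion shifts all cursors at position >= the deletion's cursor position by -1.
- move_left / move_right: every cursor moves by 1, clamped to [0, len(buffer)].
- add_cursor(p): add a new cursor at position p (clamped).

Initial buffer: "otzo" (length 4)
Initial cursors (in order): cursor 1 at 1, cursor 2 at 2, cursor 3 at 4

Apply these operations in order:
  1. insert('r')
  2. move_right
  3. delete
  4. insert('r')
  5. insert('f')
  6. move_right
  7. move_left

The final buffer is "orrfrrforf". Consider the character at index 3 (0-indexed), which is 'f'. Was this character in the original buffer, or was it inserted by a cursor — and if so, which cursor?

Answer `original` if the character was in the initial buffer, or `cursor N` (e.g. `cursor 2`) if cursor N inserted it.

Answer: cursor 1

Derivation:
After op 1 (insert('r')): buffer="ortrzor" (len 7), cursors c1@2 c2@4 c3@7, authorship .1.2..3
After op 2 (move_right): buffer="ortrzor" (len 7), cursors c1@3 c2@5 c3@7, authorship .1.2..3
After op 3 (delete): buffer="orro" (len 4), cursors c1@2 c2@3 c3@4, authorship .12.
After op 4 (insert('r')): buffer="orrrror" (len 7), cursors c1@3 c2@5 c3@7, authorship .1122.3
After op 5 (insert('f')): buffer="orrfrrforf" (len 10), cursors c1@4 c2@7 c3@10, authorship .111222.33
After op 6 (move_right): buffer="orrfrrforf" (len 10), cursors c1@5 c2@8 c3@10, authorship .111222.33
After op 7 (move_left): buffer="orrfrrforf" (len 10), cursors c1@4 c2@7 c3@9, authorship .111222.33
Authorship (.=original, N=cursor N): . 1 1 1 2 2 2 . 3 3
Index 3: author = 1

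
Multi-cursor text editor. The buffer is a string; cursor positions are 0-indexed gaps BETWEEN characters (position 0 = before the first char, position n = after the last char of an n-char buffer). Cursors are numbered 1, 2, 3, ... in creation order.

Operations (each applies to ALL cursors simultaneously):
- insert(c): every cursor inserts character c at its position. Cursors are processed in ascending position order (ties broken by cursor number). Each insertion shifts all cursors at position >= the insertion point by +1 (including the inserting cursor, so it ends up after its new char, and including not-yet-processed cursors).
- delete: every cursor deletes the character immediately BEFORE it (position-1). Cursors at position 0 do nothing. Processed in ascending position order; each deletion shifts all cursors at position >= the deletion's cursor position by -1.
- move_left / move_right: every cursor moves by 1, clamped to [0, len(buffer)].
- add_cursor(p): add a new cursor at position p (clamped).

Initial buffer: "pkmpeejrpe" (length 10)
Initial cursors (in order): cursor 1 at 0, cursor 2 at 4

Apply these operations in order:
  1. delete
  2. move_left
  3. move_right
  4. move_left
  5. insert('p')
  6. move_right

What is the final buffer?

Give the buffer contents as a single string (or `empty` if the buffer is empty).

Answer: ppkpmeejrpe

Derivation:
After op 1 (delete): buffer="pkmeejrpe" (len 9), cursors c1@0 c2@3, authorship .........
After op 2 (move_left): buffer="pkmeejrpe" (len 9), cursors c1@0 c2@2, authorship .........
After op 3 (move_right): buffer="pkmeejrpe" (len 9), cursors c1@1 c2@3, authorship .........
After op 4 (move_left): buffer="pkmeejrpe" (len 9), cursors c1@0 c2@2, authorship .........
After op 5 (insert('p')): buffer="ppkpmeejrpe" (len 11), cursors c1@1 c2@4, authorship 1..2.......
After op 6 (move_right): buffer="ppkpmeejrpe" (len 11), cursors c1@2 c2@5, authorship 1..2.......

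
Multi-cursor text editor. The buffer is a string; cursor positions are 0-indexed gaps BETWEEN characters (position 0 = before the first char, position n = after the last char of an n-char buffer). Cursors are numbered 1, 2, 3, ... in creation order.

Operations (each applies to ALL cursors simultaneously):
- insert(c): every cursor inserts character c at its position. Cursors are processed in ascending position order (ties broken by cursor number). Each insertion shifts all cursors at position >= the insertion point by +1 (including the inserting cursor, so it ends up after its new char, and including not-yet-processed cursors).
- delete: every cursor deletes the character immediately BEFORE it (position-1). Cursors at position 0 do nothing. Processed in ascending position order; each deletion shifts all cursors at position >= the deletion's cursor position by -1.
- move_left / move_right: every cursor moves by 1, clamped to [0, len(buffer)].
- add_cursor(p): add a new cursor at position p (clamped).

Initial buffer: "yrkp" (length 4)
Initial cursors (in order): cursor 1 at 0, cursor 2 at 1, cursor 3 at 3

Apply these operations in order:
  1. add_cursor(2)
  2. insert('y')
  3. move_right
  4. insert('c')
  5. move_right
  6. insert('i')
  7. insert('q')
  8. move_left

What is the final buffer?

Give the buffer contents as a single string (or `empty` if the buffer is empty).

Answer: yycyiqrcyiqkcyiqpciq

Derivation:
After op 1 (add_cursor(2)): buffer="yrkp" (len 4), cursors c1@0 c2@1 c4@2 c3@3, authorship ....
After op 2 (insert('y')): buffer="yyyrykyp" (len 8), cursors c1@1 c2@3 c4@5 c3@7, authorship 1.2.4.3.
After op 3 (move_right): buffer="yyyrykyp" (len 8), cursors c1@2 c2@4 c4@6 c3@8, authorship 1.2.4.3.
After op 4 (insert('c')): buffer="yycyrcykcypc" (len 12), cursors c1@3 c2@6 c4@9 c3@12, authorship 1.12.24.43.3
After op 5 (move_right): buffer="yycyrcykcypc" (len 12), cursors c1@4 c2@7 c4@10 c3@12, authorship 1.12.24.43.3
After op 6 (insert('i')): buffer="yycyircyikcyipci" (len 16), cursors c1@5 c2@9 c4@13 c3@16, authorship 1.121.242.434.33
After op 7 (insert('q')): buffer="yycyiqrcyiqkcyiqpciq" (len 20), cursors c1@6 c2@11 c4@16 c3@20, authorship 1.1211.2422.4344.333
After op 8 (move_left): buffer="yycyiqrcyiqkcyiqpciq" (len 20), cursors c1@5 c2@10 c4@15 c3@19, authorship 1.1211.2422.4344.333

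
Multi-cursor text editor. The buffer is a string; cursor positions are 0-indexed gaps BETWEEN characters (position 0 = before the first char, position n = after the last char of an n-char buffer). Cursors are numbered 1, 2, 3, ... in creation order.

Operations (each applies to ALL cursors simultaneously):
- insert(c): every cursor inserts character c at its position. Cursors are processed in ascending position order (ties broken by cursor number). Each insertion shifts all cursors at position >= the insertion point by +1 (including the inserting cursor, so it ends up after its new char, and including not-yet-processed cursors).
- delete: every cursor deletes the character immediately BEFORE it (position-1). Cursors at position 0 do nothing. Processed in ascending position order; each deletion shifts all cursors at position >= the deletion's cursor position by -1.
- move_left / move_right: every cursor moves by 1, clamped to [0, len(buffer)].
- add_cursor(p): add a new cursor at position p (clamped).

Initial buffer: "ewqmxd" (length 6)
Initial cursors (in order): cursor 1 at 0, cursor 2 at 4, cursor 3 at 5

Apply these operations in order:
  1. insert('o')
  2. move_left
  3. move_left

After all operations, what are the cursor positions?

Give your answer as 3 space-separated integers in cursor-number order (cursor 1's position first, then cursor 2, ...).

Answer: 0 4 6

Derivation:
After op 1 (insert('o')): buffer="oewqmoxod" (len 9), cursors c1@1 c2@6 c3@8, authorship 1....2.3.
After op 2 (move_left): buffer="oewqmoxod" (len 9), cursors c1@0 c2@5 c3@7, authorship 1....2.3.
After op 3 (move_left): buffer="oewqmoxod" (len 9), cursors c1@0 c2@4 c3@6, authorship 1....2.3.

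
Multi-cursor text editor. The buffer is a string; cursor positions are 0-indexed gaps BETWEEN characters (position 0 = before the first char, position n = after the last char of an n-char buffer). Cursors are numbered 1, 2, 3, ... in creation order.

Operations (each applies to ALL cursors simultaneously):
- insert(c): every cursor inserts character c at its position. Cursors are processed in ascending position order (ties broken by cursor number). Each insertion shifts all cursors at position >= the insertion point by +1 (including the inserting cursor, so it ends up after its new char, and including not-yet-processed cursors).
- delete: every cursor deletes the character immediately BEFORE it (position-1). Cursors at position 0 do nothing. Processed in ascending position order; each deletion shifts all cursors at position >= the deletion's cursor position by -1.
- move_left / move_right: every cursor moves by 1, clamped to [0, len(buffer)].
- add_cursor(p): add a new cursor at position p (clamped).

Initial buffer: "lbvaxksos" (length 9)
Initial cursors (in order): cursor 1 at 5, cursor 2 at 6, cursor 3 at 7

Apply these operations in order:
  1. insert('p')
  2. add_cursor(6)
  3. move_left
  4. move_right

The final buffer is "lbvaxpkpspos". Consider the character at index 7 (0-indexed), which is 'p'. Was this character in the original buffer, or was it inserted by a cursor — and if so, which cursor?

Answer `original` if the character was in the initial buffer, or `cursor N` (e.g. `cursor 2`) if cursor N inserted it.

Answer: cursor 2

Derivation:
After op 1 (insert('p')): buffer="lbvaxpkpspos" (len 12), cursors c1@6 c2@8 c3@10, authorship .....1.2.3..
After op 2 (add_cursor(6)): buffer="lbvaxpkpspos" (len 12), cursors c1@6 c4@6 c2@8 c3@10, authorship .....1.2.3..
After op 3 (move_left): buffer="lbvaxpkpspos" (len 12), cursors c1@5 c4@5 c2@7 c3@9, authorship .....1.2.3..
After op 4 (move_right): buffer="lbvaxpkpspos" (len 12), cursors c1@6 c4@6 c2@8 c3@10, authorship .....1.2.3..
Authorship (.=original, N=cursor N): . . . . . 1 . 2 . 3 . .
Index 7: author = 2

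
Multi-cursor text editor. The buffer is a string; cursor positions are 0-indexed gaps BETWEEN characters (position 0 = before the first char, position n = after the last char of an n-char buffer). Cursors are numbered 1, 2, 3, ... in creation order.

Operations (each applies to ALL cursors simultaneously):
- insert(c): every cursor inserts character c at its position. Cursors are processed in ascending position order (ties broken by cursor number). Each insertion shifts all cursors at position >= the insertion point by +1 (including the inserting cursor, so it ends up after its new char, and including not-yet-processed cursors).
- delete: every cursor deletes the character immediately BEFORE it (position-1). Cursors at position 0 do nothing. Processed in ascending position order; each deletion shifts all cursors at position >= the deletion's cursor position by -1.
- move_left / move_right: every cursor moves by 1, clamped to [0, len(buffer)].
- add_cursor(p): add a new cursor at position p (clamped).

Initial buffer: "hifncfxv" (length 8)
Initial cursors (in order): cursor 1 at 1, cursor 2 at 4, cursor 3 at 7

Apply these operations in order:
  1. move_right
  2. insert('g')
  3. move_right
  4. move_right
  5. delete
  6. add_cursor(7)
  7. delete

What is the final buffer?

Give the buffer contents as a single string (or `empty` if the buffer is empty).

Answer: higc

Derivation:
After op 1 (move_right): buffer="hifncfxv" (len 8), cursors c1@2 c2@5 c3@8, authorship ........
After op 2 (insert('g')): buffer="higfncgfxvg" (len 11), cursors c1@3 c2@7 c3@11, authorship ..1...2...3
After op 3 (move_right): buffer="higfncgfxvg" (len 11), cursors c1@4 c2@8 c3@11, authorship ..1...2...3
After op 4 (move_right): buffer="higfncgfxvg" (len 11), cursors c1@5 c2@9 c3@11, authorship ..1...2...3
After op 5 (delete): buffer="higfcgfv" (len 8), cursors c1@4 c2@7 c3@8, authorship ..1..2..
After op 6 (add_cursor(7)): buffer="higfcgfv" (len 8), cursors c1@4 c2@7 c4@7 c3@8, authorship ..1..2..
After op 7 (delete): buffer="higc" (len 4), cursors c1@3 c2@4 c3@4 c4@4, authorship ..1.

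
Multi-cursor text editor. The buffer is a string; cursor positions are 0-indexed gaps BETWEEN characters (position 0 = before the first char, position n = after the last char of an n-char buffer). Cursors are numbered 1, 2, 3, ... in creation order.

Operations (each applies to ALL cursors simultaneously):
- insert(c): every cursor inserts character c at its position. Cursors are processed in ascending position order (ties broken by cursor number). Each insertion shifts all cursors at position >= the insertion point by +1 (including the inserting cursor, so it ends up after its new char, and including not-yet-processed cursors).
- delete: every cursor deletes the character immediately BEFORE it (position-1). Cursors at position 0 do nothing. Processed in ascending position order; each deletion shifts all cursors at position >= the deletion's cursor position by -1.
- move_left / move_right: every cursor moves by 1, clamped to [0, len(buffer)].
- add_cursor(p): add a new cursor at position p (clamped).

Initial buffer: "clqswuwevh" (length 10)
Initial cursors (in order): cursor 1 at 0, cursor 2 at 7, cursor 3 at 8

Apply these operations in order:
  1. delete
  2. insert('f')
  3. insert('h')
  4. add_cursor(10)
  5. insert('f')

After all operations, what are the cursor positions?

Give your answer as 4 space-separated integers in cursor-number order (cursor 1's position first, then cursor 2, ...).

After op 1 (delete): buffer="clqswuvh" (len 8), cursors c1@0 c2@6 c3@6, authorship ........
After op 2 (insert('f')): buffer="fclqswuffvh" (len 11), cursors c1@1 c2@9 c3@9, authorship 1......23..
After op 3 (insert('h')): buffer="fhclqswuffhhvh" (len 14), cursors c1@2 c2@12 c3@12, authorship 11......2323..
After op 4 (add_cursor(10)): buffer="fhclqswuffhhvh" (len 14), cursors c1@2 c4@10 c2@12 c3@12, authorship 11......2323..
After op 5 (insert('f')): buffer="fhfclqswufffhhffvh" (len 18), cursors c1@3 c4@12 c2@16 c3@16, authorship 111......2342323..

Answer: 3 16 16 12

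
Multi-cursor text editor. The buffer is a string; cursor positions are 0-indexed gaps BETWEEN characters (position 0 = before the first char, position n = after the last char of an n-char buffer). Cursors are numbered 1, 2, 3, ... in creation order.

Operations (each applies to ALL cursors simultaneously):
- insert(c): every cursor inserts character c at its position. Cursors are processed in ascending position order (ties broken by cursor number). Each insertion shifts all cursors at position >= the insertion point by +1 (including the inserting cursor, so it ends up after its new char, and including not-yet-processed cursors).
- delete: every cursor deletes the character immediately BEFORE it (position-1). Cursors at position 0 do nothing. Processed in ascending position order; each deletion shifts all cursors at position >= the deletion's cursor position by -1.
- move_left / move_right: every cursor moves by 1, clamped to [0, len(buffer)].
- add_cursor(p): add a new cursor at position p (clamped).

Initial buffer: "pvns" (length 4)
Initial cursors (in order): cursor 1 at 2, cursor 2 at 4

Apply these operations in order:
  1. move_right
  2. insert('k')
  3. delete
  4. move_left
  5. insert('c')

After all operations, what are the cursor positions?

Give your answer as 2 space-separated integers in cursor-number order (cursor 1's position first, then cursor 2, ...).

Answer: 3 5

Derivation:
After op 1 (move_right): buffer="pvns" (len 4), cursors c1@3 c2@4, authorship ....
After op 2 (insert('k')): buffer="pvnksk" (len 6), cursors c1@4 c2@6, authorship ...1.2
After op 3 (delete): buffer="pvns" (len 4), cursors c1@3 c2@4, authorship ....
After op 4 (move_left): buffer="pvns" (len 4), cursors c1@2 c2@3, authorship ....
After op 5 (insert('c')): buffer="pvcncs" (len 6), cursors c1@3 c2@5, authorship ..1.2.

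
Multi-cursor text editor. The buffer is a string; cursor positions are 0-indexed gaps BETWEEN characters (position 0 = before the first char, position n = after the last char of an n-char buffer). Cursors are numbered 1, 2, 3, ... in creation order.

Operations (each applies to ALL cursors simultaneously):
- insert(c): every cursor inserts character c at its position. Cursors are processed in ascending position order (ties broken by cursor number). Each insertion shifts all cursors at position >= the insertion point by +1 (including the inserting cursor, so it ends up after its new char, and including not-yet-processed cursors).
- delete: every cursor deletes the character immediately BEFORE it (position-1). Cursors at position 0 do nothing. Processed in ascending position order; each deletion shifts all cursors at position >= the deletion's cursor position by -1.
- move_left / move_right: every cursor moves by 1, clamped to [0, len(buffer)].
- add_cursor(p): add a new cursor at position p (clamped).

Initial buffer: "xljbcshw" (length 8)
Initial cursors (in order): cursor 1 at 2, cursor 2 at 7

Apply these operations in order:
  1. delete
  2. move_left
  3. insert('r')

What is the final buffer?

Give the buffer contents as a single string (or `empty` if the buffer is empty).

Answer: rxjbcrsw

Derivation:
After op 1 (delete): buffer="xjbcsw" (len 6), cursors c1@1 c2@5, authorship ......
After op 2 (move_left): buffer="xjbcsw" (len 6), cursors c1@0 c2@4, authorship ......
After op 3 (insert('r')): buffer="rxjbcrsw" (len 8), cursors c1@1 c2@6, authorship 1....2..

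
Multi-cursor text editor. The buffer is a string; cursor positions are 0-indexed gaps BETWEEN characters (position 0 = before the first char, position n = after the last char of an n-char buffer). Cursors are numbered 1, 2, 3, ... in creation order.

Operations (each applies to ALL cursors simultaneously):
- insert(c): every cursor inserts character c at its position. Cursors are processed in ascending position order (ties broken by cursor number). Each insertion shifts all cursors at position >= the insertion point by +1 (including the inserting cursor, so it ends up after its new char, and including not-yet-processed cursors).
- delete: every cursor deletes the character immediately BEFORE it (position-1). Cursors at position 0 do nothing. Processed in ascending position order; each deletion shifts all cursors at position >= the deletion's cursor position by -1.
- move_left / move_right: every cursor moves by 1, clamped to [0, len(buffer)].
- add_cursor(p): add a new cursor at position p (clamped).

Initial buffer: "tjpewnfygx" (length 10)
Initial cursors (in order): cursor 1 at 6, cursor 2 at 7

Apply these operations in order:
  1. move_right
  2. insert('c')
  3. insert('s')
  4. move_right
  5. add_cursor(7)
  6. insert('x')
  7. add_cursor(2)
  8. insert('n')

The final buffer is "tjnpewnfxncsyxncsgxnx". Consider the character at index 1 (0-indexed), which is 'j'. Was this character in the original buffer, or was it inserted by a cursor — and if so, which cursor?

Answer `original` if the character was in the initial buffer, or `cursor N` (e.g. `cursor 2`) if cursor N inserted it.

Answer: original

Derivation:
After op 1 (move_right): buffer="tjpewnfygx" (len 10), cursors c1@7 c2@8, authorship ..........
After op 2 (insert('c')): buffer="tjpewnfcycgx" (len 12), cursors c1@8 c2@10, authorship .......1.2..
After op 3 (insert('s')): buffer="tjpewnfcsycsgx" (len 14), cursors c1@9 c2@12, authorship .......11.22..
After op 4 (move_right): buffer="tjpewnfcsycsgx" (len 14), cursors c1@10 c2@13, authorship .......11.22..
After op 5 (add_cursor(7)): buffer="tjpewnfcsycsgx" (len 14), cursors c3@7 c1@10 c2@13, authorship .......11.22..
After op 6 (insert('x')): buffer="tjpewnfxcsyxcsgxx" (len 17), cursors c3@8 c1@12 c2@16, authorship .......311.122.2.
After op 7 (add_cursor(2)): buffer="tjpewnfxcsyxcsgxx" (len 17), cursors c4@2 c3@8 c1@12 c2@16, authorship .......311.122.2.
After op 8 (insert('n')): buffer="tjnpewnfxncsyxncsgxnx" (len 21), cursors c4@3 c3@10 c1@15 c2@20, authorship ..4.....3311.1122.22.
Authorship (.=original, N=cursor N): . . 4 . . . . . 3 3 1 1 . 1 1 2 2 . 2 2 .
Index 1: author = original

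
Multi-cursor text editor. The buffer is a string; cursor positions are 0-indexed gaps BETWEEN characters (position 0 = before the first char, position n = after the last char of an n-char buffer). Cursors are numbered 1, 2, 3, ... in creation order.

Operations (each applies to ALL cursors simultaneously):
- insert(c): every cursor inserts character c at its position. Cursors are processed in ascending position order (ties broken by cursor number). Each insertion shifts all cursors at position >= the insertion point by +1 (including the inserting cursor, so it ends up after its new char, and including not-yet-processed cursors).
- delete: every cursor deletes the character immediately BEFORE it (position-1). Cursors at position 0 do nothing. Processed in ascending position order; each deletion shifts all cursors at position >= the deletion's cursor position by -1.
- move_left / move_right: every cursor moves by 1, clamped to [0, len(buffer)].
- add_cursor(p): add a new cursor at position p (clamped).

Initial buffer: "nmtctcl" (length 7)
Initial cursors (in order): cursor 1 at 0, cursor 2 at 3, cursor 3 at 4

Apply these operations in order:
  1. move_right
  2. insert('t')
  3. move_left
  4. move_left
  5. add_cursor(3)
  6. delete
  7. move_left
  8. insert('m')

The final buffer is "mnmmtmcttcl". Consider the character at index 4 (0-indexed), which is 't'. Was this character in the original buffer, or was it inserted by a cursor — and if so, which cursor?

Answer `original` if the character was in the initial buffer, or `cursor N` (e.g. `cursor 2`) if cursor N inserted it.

Answer: cursor 1

Derivation:
After op 1 (move_right): buffer="nmtctcl" (len 7), cursors c1@1 c2@4 c3@5, authorship .......
After op 2 (insert('t')): buffer="ntmtctttcl" (len 10), cursors c1@2 c2@6 c3@8, authorship .1...2.3..
After op 3 (move_left): buffer="ntmtctttcl" (len 10), cursors c1@1 c2@5 c3@7, authorship .1...2.3..
After op 4 (move_left): buffer="ntmtctttcl" (len 10), cursors c1@0 c2@4 c3@6, authorship .1...2.3..
After op 5 (add_cursor(3)): buffer="ntmtctttcl" (len 10), cursors c1@0 c4@3 c2@4 c3@6, authorship .1...2.3..
After op 6 (delete): buffer="ntcttcl" (len 7), cursors c1@0 c2@2 c4@2 c3@3, authorship .1..3..
After op 7 (move_left): buffer="ntcttcl" (len 7), cursors c1@0 c2@1 c4@1 c3@2, authorship .1..3..
After op 8 (insert('m')): buffer="mnmmtmcttcl" (len 11), cursors c1@1 c2@4 c4@4 c3@6, authorship 1.2413..3..
Authorship (.=original, N=cursor N): 1 . 2 4 1 3 . . 3 . .
Index 4: author = 1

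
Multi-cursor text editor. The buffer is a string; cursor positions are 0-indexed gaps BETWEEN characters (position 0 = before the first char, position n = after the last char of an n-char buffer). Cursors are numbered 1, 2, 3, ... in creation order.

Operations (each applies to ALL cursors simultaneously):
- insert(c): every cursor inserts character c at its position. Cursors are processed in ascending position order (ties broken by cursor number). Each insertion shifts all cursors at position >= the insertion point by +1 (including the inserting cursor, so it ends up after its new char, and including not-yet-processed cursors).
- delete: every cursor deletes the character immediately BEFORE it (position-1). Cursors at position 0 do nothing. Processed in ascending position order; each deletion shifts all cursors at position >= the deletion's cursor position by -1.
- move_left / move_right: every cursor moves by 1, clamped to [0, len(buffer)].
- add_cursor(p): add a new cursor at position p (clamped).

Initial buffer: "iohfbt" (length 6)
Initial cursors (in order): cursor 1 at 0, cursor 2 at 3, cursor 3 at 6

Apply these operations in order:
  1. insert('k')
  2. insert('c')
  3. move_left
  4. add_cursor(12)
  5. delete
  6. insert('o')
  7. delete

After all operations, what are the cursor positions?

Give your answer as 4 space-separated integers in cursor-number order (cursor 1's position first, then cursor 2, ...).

Answer: 0 4 8 8

Derivation:
After op 1 (insert('k')): buffer="kiohkfbtk" (len 9), cursors c1@1 c2@5 c3@9, authorship 1...2...3
After op 2 (insert('c')): buffer="kciohkcfbtkc" (len 12), cursors c1@2 c2@7 c3@12, authorship 11...22...33
After op 3 (move_left): buffer="kciohkcfbtkc" (len 12), cursors c1@1 c2@6 c3@11, authorship 11...22...33
After op 4 (add_cursor(12)): buffer="kciohkcfbtkc" (len 12), cursors c1@1 c2@6 c3@11 c4@12, authorship 11...22...33
After op 5 (delete): buffer="ciohcfbt" (len 8), cursors c1@0 c2@4 c3@8 c4@8, authorship 1...2...
After op 6 (insert('o')): buffer="ociohocfbtoo" (len 12), cursors c1@1 c2@6 c3@12 c4@12, authorship 11...22...34
After op 7 (delete): buffer="ciohcfbt" (len 8), cursors c1@0 c2@4 c3@8 c4@8, authorship 1...2...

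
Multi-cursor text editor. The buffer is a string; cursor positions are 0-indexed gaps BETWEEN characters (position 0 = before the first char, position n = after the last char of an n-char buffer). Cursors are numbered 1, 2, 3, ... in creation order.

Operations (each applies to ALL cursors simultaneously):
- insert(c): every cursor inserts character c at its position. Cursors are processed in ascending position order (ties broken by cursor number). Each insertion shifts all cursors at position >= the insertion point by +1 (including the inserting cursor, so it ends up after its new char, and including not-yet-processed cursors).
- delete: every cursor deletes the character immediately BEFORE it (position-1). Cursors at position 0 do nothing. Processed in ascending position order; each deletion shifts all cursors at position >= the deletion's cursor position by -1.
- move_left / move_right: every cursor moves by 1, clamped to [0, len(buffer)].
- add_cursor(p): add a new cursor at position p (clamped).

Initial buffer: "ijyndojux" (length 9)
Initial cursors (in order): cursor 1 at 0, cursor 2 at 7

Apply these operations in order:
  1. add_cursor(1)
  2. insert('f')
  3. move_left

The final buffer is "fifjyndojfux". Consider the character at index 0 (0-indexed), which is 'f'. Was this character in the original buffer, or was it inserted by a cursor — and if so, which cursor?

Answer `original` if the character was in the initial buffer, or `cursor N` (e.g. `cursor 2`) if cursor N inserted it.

Answer: cursor 1

Derivation:
After op 1 (add_cursor(1)): buffer="ijyndojux" (len 9), cursors c1@0 c3@1 c2@7, authorship .........
After op 2 (insert('f')): buffer="fifjyndojfux" (len 12), cursors c1@1 c3@3 c2@10, authorship 1.3......2..
After op 3 (move_left): buffer="fifjyndojfux" (len 12), cursors c1@0 c3@2 c2@9, authorship 1.3......2..
Authorship (.=original, N=cursor N): 1 . 3 . . . . . . 2 . .
Index 0: author = 1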